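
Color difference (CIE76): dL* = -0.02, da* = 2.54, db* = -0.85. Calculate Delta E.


Formula: Delta E = sqrt(dL*^2 + da*^2 + db*^2)
Step 1: dL*^2 = (-0.02)^2 = 0.0004
Step 2: da*^2 = 2.54^2 = 6.4516
Step 3: db*^2 = (-0.85)^2 = 0.7225
Step 4: Sum = 0.0004 + 6.4516 + 0.7225 = 7.1745
Step 5: Delta E = sqrt(7.1745) = 2.68

2.68 Delta E


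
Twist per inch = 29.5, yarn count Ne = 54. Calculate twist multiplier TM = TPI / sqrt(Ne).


Formula: TM = TPI / sqrt(Ne)
Step 1: sqrt(Ne) = sqrt(54) = 7.3485
Step 2: TM = 29.5 / 7.3485 = 4.01

4.01 TM


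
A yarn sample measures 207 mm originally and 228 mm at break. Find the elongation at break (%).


Formula: Elongation (%) = ((L_break - L0) / L0) * 100
Step 1: Extension = 228 - 207 = 21 mm
Step 2: Elongation = (21 / 207) * 100
Step 3: Elongation = 0.101449 * 100 = 10.1449% ≈ 10.1%

10.1%


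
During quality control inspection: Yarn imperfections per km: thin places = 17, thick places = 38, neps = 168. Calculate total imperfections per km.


Formula: Total = thin places + thick places + neps
Total = 17 + 38 + 168
Total = 223 imperfections/km

223 imperfections/km


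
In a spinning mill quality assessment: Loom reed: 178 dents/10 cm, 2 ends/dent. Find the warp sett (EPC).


Formula: EPC = (dents per 10 cm * ends per dent) / 10
Step 1: Total ends per 10 cm = 178 * 2 = 356
Step 2: EPC = 356 / 10 = 35.6 ends/cm

35.6 ends/cm


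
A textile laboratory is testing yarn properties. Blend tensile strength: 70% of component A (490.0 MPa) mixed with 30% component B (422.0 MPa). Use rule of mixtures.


Formula: Blend property = (fraction_A * property_A) + (fraction_B * property_B)
Step 1: Contribution A = 70/100 * 490.0 MPa = 343.0 MPa
Step 2: Contribution B = 30/100 * 422.0 MPa = 126.6 MPa
Step 3: Blend tensile strength = 343.0 + 126.6 = 469.6 MPa

469.6 MPa


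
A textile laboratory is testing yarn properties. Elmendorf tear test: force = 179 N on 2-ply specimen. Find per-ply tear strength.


Formula: Per-ply strength = Total force / Number of plies
Per-ply = 179 N / 2
Per-ply = 89.5 N

89.5 N


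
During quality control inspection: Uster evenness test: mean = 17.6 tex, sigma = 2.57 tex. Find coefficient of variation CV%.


Formula: CV% = (standard deviation / mean) * 100
Step 1: Ratio = 2.57 / 17.6 = 0.146023
Step 2: CV% = 0.146023 * 100 = 14.6023% ≈ 14.6%

14.6%


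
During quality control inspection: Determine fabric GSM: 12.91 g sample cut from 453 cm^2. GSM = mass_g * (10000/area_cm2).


Formula: GSM = mass_g / area_m2
Step 1: Convert area: 453 cm^2 = 453 / 10000 = 0.0453 m^2
Step 2: GSM = 12.91 g / 0.0453 m^2 = 285.0 g/m^2

285.0 g/m^2


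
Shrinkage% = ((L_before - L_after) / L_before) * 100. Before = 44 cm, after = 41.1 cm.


Formula: Shrinkage% = ((L_before - L_after) / L_before) * 100
Step 1: Shrinkage = 44 - 41.1 = 2.9 cm
Step 2: Shrinkage% = (2.9 / 44) * 100
Step 3: Shrinkage% = 0.065909 * 100 = 6.5909% ≈ 6.6%

6.6%


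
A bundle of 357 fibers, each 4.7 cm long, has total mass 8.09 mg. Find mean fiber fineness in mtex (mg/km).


Formula: fineness (mtex) = mass (mg) / total length (km) = (mass_mg / total_length_m) * 1000
Step 1: Convert fiber length: 4.7 cm = 0.047 m
Step 2: Total fiber length = 357 * 0.047 = 16.779 m
Step 3: Linear density = 8.09 mg / 16.779 m = 0.4822 mg/m
Step 4: fineness = 0.4822 * 1000 = 482.2 mtex

482.2 mtex


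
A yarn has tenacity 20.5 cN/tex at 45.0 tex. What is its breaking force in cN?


Formula: Breaking force = Tenacity * Linear density
F = 20.5 cN/tex * 45.0 tex
F = 922.50 cN

922.50 cN


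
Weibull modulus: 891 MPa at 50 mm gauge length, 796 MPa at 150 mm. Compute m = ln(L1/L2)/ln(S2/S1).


Formula: m = ln(L1/L2) / ln(S2/S1)
Step 1: ln(L1/L2) = ln(50/150) = -1.09861
Step 2: S2/S1 = 796/891 = 0.89338
Step 3: ln(S2/S1) = ln(0.89338) = -0.11274
Step 4: m = -1.09861 / -0.11274 = 9.74

9.74 (Weibull m)


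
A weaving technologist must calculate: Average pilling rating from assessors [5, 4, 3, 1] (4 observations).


Formula: Mean = sum / count
Sum = 5 + 4 + 3 + 1 = 13
Mean = 13 / 4 = 3.3

3.3


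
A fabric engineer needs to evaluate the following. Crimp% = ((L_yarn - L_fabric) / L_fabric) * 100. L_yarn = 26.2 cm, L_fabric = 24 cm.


Formula: Crimp% = ((L_yarn - L_fabric) / L_fabric) * 100
Step 1: Extension = 26.2 - 24 = 2.2 cm
Step 2: Crimp% = (2.2 / 24) * 100
Step 3: Crimp% = 0.091667 * 100 = 9.1667% ≈ 9.2%

9.2%


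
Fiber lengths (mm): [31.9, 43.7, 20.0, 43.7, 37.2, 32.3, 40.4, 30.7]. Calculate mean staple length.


Formula: Mean = sum of lengths / count
Sum = 31.9 + 43.7 + 20.0 + 43.7 + 37.2 + 32.3 + 40.4 + 30.7
Sum = 279.9 mm
Mean = 279.9 / 8 = 34.99 mm

34.99 mm


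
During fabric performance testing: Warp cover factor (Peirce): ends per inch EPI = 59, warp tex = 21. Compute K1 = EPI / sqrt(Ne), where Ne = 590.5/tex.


Formula: K1 = EPI / sqrt(Ne), with Ne = 590.5 / tex_warp
Step 1: Ne = 590.5 / 21 = 28.119
Step 2: sqrt(Ne) = sqrt(28.119) = 5.3027
Step 3: K1 = 59 / 5.3027 = 11.1

11.1


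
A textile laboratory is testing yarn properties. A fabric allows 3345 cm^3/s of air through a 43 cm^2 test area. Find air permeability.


Formula: Air Permeability = Airflow / Test Area
AP = 3345 cm^3/s / 43 cm^2
AP = 77.8 cm^3/s/cm^2

77.8 cm^3/s/cm^2


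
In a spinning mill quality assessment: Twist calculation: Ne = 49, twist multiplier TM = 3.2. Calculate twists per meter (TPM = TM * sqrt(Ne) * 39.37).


Formula: TPM = TM * sqrt(Ne) * 39.37
Step 1: sqrt(Ne) = sqrt(49) = 7
Step 2: TM * sqrt(Ne) = 3.2 * 7 = 22.4
Step 3: TPM = 22.4 * 39.37 = 882 twists/m

882 twists/m


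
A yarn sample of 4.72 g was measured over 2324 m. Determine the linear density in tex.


Formula: Tex = (mass_g / length_m) * 1000
Substituting: Tex = (4.72 / 2324) * 1000
Intermediate: 4.72 / 2324 = 0.00203098 g/m
Tex = 0.00203098 * 1000 = 2.03 tex

2.03 tex


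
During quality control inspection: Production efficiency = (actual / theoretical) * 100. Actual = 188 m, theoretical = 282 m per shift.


Formula: Efficiency% = (Actual output / Theoretical output) * 100
Efficiency% = (188 / 282) * 100
Efficiency% = 0.666667 * 100 = 66.6667% ≈ 66.7%

66.7%


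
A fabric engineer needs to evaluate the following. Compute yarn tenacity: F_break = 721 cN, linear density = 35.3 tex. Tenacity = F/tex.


Formula: Tenacity = Breaking force / Linear density
Tenacity = 721 cN / 35.3 tex
Tenacity = 20.42 cN/tex

20.42 cN/tex


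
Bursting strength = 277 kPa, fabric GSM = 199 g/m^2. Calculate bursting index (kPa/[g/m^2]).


Formula: Bursting Index = Bursting Strength / Fabric GSM
BI = 277 kPa / 199 g/m^2
BI = 1.392 kPa/(g/m^2)

1.392 kPa/(g/m^2)


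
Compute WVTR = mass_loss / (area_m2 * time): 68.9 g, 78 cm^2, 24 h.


Formula: WVTR = mass_loss / (area * time)
Step 1: Convert area: 78 cm^2 = 0.0078 m^2
Step 2: WVTR = 68.9 g / (0.0078 m^2 * 24 h)
Step 3: WVTR = 68.9 / 0.1872 = 368.1 g/m^2/h

368.1 g/m^2/h


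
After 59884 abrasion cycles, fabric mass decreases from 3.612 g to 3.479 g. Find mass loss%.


Formula: Mass loss% = ((m_before - m_after) / m_before) * 100
Step 1: Mass loss = 3.612 - 3.479 = 0.133 g
Step 2: Ratio = 0.133 / 3.612 = 0.0368217
Step 3: Mass loss% = 0.0368217 * 100 = 3.68217% ≈ 3.68%

3.68%


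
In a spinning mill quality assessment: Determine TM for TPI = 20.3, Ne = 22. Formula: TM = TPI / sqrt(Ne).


Formula: TM = TPI / sqrt(Ne)
Step 1: sqrt(Ne) = sqrt(22) = 4.6904
Step 2: TM = 20.3 / 4.6904 = 4.33

4.33 TM


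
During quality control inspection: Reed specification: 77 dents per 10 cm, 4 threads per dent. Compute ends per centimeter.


Formula: EPC = (dents per 10 cm * ends per dent) / 10
Step 1: Total ends per 10 cm = 77 * 4 = 308
Step 2: EPC = 308 / 10 = 30.8 ends/cm

30.8 ends/cm


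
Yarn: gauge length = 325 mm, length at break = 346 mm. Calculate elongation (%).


Formula: Elongation (%) = ((L_break - L0) / L0) * 100
Step 1: Extension = 346 - 325 = 21 mm
Step 2: Elongation = (21 / 325) * 100
Step 3: Elongation = 0.064615 * 100 = 6.4615% ≈ 6.5%

6.5%


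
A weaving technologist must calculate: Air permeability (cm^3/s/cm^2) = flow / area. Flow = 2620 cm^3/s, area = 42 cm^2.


Formula: Air Permeability = Airflow / Test Area
AP = 2620 cm^3/s / 42 cm^2
AP = 62.4 cm^3/s/cm^2

62.4 cm^3/s/cm^2


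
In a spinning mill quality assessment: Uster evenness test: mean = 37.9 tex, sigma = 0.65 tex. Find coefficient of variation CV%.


Formula: CV% = (standard deviation / mean) * 100
Step 1: Ratio = 0.65 / 37.9 = 0.01715
Step 2: CV% = 0.01715 * 100 = 1.715% ≈ 1.7%

1.7%


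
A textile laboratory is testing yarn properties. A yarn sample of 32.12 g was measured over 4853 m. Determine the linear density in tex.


Formula: Tex = (mass_g / length_m) * 1000
Substituting: Tex = (32.12 / 4853) * 1000
Intermediate: 32.12 / 4853 = 0.00661859 g/m
Tex = 0.00661859 * 1000 = 6.62 tex

6.62 tex


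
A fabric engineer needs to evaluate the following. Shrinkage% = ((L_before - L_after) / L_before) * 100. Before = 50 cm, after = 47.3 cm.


Formula: Shrinkage% = ((L_before - L_after) / L_before) * 100
Step 1: Shrinkage = 50 - 47.3 = 2.7 cm
Step 2: Shrinkage% = (2.7 / 50) * 100
Step 3: Shrinkage% = 0.054 * 100 = 5.4%

5.4%


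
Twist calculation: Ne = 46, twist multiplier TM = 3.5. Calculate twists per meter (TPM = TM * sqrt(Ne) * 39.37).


Formula: TPM = TM * sqrt(Ne) * 39.37
Step 1: sqrt(Ne) = sqrt(46) = 6.7823
Step 2: TM * sqrt(Ne) = 3.5 * 6.7823 = 23.7381
Step 3: TPM = 23.7381 * 39.37 = 935 twists/m

935 twists/m


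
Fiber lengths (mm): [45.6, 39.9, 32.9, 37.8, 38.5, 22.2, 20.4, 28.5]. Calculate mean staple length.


Formula: Mean = sum of lengths / count
Sum = 45.6 + 39.9 + 32.9 + 37.8 + 38.5 + 22.2 + 20.4 + 28.5
Sum = 265.8 mm
Mean = 265.8 / 8 = 33.23 mm

33.23 mm


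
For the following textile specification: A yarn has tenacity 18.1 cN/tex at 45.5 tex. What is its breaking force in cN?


Formula: Breaking force = Tenacity * Linear density
F = 18.1 cN/tex * 45.5 tex
F = 823.55 cN

823.55 cN


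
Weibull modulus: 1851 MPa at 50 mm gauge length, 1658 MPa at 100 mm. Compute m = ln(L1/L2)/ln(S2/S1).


Formula: m = ln(L1/L2) / ln(S2/S1)
Step 1: ln(L1/L2) = ln(50/100) = -0.69315
Step 2: S2/S1 = 1658/1851 = 0.89573
Step 3: ln(S2/S1) = ln(0.89573) = -0.11012
Step 4: m = -0.69315 / -0.11012 = 6.29

6.29 (Weibull m)


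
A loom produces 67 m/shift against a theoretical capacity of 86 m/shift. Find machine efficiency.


Formula: Efficiency% = (Actual output / Theoretical output) * 100
Efficiency% = (67 / 86) * 100
Efficiency% = 0.77907 * 100 = 77.907% ≈ 77.9%

77.9%


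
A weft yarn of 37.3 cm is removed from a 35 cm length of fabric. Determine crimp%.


Formula: Crimp% = ((L_yarn - L_fabric) / L_fabric) * 100
Step 1: Extension = 37.3 - 35 = 2.3 cm
Step 2: Crimp% = (2.3 / 35) * 100
Step 3: Crimp% = 0.065714 * 100 = 6.5714% ≈ 6.6%

6.6%


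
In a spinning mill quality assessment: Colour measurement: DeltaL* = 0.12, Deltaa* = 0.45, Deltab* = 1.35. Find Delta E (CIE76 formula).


Formula: Delta E = sqrt(dL*^2 + da*^2 + db*^2)
Step 1: dL*^2 = 0.12^2 = 0.0144
Step 2: da*^2 = 0.45^2 = 0.2025
Step 3: db*^2 = 1.35^2 = 1.8225
Step 4: Sum = 0.0144 + 0.2025 + 1.8225 = 2.0394
Step 5: Delta E = sqrt(2.0394) = 1.43

1.43 Delta E


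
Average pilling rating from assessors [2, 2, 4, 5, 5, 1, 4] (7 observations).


Formula: Mean = sum / count
Sum = 2 + 2 + 4 + 5 + 5 + 1 + 4 = 23
Mean = 23 / 7 = 3.3

3.3


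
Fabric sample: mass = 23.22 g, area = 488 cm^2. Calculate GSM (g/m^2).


Formula: GSM = mass_g / area_m2
Step 1: Convert area: 488 cm^2 = 488 / 10000 = 0.0488 m^2
Step 2: GSM = 23.22 g / 0.0488 m^2 = 475.8 g/m^2

475.8 g/m^2


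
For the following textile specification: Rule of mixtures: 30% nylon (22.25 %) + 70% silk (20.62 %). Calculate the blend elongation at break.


Formula: Blend property = (fraction_A * property_A) + (fraction_B * property_B)
Step 1: Contribution A = 30/100 * 22.25 % = 6.675 %
Step 2: Contribution B = 70/100 * 20.62 % = 14.434 %
Step 3: Blend elongation at break = 6.675 + 14.434 = 21.109 %

21.109 %


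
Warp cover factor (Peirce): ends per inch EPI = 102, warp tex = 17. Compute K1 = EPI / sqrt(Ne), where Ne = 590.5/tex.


Formula: K1 = EPI / sqrt(Ne), with Ne = 590.5 / tex_warp
Step 1: Ne = 590.5 / 17 = 34.735
Step 2: sqrt(Ne) = sqrt(34.735) = 5.8936
Step 3: K1 = 102 / 5.8936 = 17.3

17.3


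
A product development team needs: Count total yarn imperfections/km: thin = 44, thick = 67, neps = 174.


Formula: Total = thin places + thick places + neps
Total = 44 + 67 + 174
Total = 285 imperfections/km

285 imperfections/km


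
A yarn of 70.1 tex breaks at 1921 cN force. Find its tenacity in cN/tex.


Formula: Tenacity = Breaking force / Linear density
Tenacity = 1921 cN / 70.1 tex
Tenacity = 27.40 cN/tex

27.40 cN/tex


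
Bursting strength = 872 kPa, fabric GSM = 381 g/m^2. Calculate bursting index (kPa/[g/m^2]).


Formula: Bursting Index = Bursting Strength / Fabric GSM
BI = 872 kPa / 381 g/m^2
BI = 2.289 kPa/(g/m^2)

2.289 kPa/(g/m^2)


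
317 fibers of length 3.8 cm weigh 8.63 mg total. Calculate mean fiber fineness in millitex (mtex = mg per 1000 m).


Formula: fineness (mtex) = mass (mg) / total length (km) = (mass_mg / total_length_m) * 1000
Step 1: Convert fiber length: 3.8 cm = 0.038 m
Step 2: Total fiber length = 317 * 0.038 = 12.046 m
Step 3: Linear density = 8.63 mg / 12.046 m = 0.7164 mg/m
Step 4: fineness = 0.7164 * 1000 = 716.4 mtex

716.4 mtex


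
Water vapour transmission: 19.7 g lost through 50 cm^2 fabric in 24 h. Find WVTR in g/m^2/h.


Formula: WVTR = mass_loss / (area * time)
Step 1: Convert area: 50 cm^2 = 0.005 m^2
Step 2: WVTR = 19.7 g / (0.005 m^2 * 24 h)
Step 3: WVTR = 19.7 / 0.12 = 164.2 g/m^2/h

164.2 g/m^2/h


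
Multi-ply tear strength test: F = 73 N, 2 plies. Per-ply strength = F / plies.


Formula: Per-ply strength = Total force / Number of plies
Per-ply = 73 N / 2
Per-ply = 36.5 N

36.5 N


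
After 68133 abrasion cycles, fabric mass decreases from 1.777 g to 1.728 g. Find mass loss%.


Formula: Mass loss% = ((m_before - m_after) / m_before) * 100
Step 1: Mass loss = 1.777 - 1.728 = 0.049 g
Step 2: Ratio = 0.049 / 1.777 = 0.0275746
Step 3: Mass loss% = 0.0275746 * 100 = 2.75746% ≈ 2.76%

2.76%


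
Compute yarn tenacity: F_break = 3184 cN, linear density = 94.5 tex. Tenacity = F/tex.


Formula: Tenacity = Breaking force / Linear density
Tenacity = 3184 cN / 94.5 tex
Tenacity = 33.69 cN/tex

33.69 cN/tex


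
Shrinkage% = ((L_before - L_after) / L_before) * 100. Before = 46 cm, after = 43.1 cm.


Formula: Shrinkage% = ((L_before - L_after) / L_before) * 100
Step 1: Shrinkage = 46 - 43.1 = 2.9 cm
Step 2: Shrinkage% = (2.9 / 46) * 100
Step 3: Shrinkage% = 0.063043 * 100 = 6.3043% ≈ 6.3%

6.3%


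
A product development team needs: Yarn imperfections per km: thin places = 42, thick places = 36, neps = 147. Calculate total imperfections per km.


Formula: Total = thin places + thick places + neps
Total = 42 + 36 + 147
Total = 225 imperfections/km

225 imperfections/km


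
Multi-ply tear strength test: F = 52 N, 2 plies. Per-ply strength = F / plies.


Formula: Per-ply strength = Total force / Number of plies
Per-ply = 52 N / 2
Per-ply = 26 N

26 N


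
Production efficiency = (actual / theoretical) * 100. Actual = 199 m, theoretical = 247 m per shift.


Formula: Efficiency% = (Actual output / Theoretical output) * 100
Efficiency% = (199 / 247) * 100
Efficiency% = 0.805668 * 100 = 80.5668% ≈ 80.6%

80.6%


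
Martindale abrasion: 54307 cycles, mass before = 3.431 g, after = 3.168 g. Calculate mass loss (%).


Formula: Mass loss% = ((m_before - m_after) / m_before) * 100
Step 1: Mass loss = 3.431 - 3.168 = 0.263 g
Step 2: Ratio = 0.263 / 3.431 = 0.076654
Step 3: Mass loss% = 0.076654 * 100 = 7.6654% ≈ 7.67%

7.67%


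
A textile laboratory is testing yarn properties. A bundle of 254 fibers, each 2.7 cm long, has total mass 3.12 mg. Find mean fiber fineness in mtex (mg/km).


Formula: fineness (mtex) = mass (mg) / total length (km) = (mass_mg / total_length_m) * 1000
Step 1: Convert fiber length: 2.7 cm = 0.027 m
Step 2: Total fiber length = 254 * 0.027 = 6.858 m
Step 3: Linear density = 3.12 mg / 6.858 m = 0.4549 mg/m
Step 4: fineness = 0.4549 * 1000 = 454.9 mtex

454.9 mtex


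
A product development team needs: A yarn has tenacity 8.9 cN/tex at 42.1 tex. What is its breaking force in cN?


Formula: Breaking force = Tenacity * Linear density
F = 8.9 cN/tex * 42.1 tex
F = 374.69 cN

374.69 cN


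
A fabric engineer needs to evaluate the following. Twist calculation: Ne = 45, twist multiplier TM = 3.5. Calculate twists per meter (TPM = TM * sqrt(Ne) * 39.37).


Formula: TPM = TM * sqrt(Ne) * 39.37
Step 1: sqrt(Ne) = sqrt(45) = 6.7082
Step 2: TM * sqrt(Ne) = 3.5 * 6.7082 = 23.4787
Step 3: TPM = 23.4787 * 39.37 = 924 twists/m

924 twists/m


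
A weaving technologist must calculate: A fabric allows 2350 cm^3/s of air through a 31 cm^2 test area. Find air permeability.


Formula: Air Permeability = Airflow / Test Area
AP = 2350 cm^3/s / 31 cm^2
AP = 75.8 cm^3/s/cm^2

75.8 cm^3/s/cm^2


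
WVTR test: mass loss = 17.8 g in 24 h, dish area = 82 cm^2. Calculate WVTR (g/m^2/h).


Formula: WVTR = mass_loss / (area * time)
Step 1: Convert area: 82 cm^2 = 0.0082 m^2
Step 2: WVTR = 17.8 g / (0.0082 m^2 * 24 h)
Step 3: WVTR = 17.8 / 0.1968 = 90.4 g/m^2/h

90.4 g/m^2/h


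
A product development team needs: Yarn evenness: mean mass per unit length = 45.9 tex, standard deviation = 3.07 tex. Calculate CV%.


Formula: CV% = (standard deviation / mean) * 100
Step 1: Ratio = 3.07 / 45.9 = 0.066885
Step 2: CV% = 0.066885 * 100 = 6.6885% ≈ 6.7%

6.7%


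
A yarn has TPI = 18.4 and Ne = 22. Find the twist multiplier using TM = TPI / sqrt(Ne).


Formula: TM = TPI / sqrt(Ne)
Step 1: sqrt(Ne) = sqrt(22) = 4.6904
Step 2: TM = 18.4 / 4.6904 = 3.92

3.92 TM


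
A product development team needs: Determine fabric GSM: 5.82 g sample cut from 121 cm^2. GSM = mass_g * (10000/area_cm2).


Formula: GSM = mass_g / area_m2
Step 1: Convert area: 121 cm^2 = 121 / 10000 = 0.0121 m^2
Step 2: GSM = 5.82 g / 0.0121 m^2 = 481.0 g/m^2

481.0 g/m^2


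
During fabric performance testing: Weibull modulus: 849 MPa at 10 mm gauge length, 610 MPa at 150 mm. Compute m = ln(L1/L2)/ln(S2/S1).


Formula: m = ln(L1/L2) / ln(S2/S1)
Step 1: ln(L1/L2) = ln(10/150) = -2.70805
Step 2: S2/S1 = 610/849 = 0.71849
Step 3: ln(S2/S1) = ln(0.71849) = -0.33060
Step 4: m = -2.70805 / -0.33060 = 8.19

8.19 (Weibull m)


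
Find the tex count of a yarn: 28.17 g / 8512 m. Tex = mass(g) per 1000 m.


Formula: Tex = (mass_g / length_m) * 1000
Substituting: Tex = (28.17 / 8512) * 1000
Intermediate: 28.17 / 8512 = 0.00330945 g/m
Tex = 0.00330945 * 1000 = 3.31 tex

3.31 tex


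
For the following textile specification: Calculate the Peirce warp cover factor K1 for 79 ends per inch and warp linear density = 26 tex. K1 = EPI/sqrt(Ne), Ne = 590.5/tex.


Formula: K1 = EPI / sqrt(Ne), with Ne = 590.5 / tex_warp
Step 1: Ne = 590.5 / 26 = 22.712
Step 2: sqrt(Ne) = sqrt(22.712) = 4.7657
Step 3: K1 = 79 / 4.7657 = 16.6

16.6


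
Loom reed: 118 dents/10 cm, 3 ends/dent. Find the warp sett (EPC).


Formula: EPC = (dents per 10 cm * ends per dent) / 10
Step 1: Total ends per 10 cm = 118 * 3 = 354
Step 2: EPC = 354 / 10 = 35.4 ends/cm

35.4 ends/cm


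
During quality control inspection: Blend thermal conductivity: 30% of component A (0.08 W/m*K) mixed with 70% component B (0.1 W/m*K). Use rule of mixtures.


Formula: Blend property = (fraction_A * property_A) + (fraction_B * property_B)
Step 1: Contribution A = 30/100 * 0.08 W/m*K = 0.024 W/m*K
Step 2: Contribution B = 70/100 * 0.1 W/m*K = 0.07 W/m*K
Step 3: Blend thermal conductivity = 0.024 + 0.07 = 0.094 W/m*K

0.094 W/m*K


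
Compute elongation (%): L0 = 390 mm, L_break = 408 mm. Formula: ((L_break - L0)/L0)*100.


Formula: Elongation (%) = ((L_break - L0) / L0) * 100
Step 1: Extension = 408 - 390 = 18 mm
Step 2: Elongation = (18 / 390) * 100
Step 3: Elongation = 0.046154 * 100 = 4.6154% ≈ 4.6%

4.6%


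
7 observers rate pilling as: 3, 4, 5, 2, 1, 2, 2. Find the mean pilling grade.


Formula: Mean = sum / count
Sum = 3 + 4 + 5 + 2 + 1 + 2 + 2 = 19
Mean = 19 / 7 = 2.7

2.7


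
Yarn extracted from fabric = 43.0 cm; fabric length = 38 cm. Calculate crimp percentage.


Formula: Crimp% = ((L_yarn - L_fabric) / L_fabric) * 100
Step 1: Extension = 43.0 - 38 = 5.0 cm
Step 2: Crimp% = (5.0 / 38) * 100
Step 3: Crimp% = 0.131579 * 100 = 13.1579% ≈ 13.2%

13.2%


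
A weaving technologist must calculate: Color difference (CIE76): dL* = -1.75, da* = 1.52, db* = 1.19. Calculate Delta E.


Formula: Delta E = sqrt(dL*^2 + da*^2 + db*^2)
Step 1: dL*^2 = (-1.75)^2 = 3.0625
Step 2: da*^2 = 1.52^2 = 2.3104
Step 3: db*^2 = 1.19^2 = 1.4161
Step 4: Sum = 3.0625 + 2.3104 + 1.4161 = 6.789
Step 5: Delta E = sqrt(6.789) = 2.61

2.61 Delta E


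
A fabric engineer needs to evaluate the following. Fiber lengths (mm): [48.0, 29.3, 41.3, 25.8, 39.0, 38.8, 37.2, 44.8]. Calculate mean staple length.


Formula: Mean = sum of lengths / count
Sum = 48.0 + 29.3 + 41.3 + 25.8 + 39.0 + 38.8 + 37.2 + 44.8
Sum = 304.2 mm
Mean = 304.2 / 8 = 38.03 mm

38.03 mm


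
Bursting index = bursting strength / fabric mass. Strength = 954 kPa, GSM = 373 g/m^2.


Formula: Bursting Index = Bursting Strength / Fabric GSM
BI = 954 kPa / 373 g/m^2
BI = 2.558 kPa/(g/m^2)

2.558 kPa/(g/m^2)


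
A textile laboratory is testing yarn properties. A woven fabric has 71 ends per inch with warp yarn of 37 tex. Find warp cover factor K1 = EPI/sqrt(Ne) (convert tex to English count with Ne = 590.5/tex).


Formula: K1 = EPI / sqrt(Ne), with Ne = 590.5 / tex_warp
Step 1: Ne = 590.5 / 37 = 15.959
Step 2: sqrt(Ne) = sqrt(15.959) = 3.9949
Step 3: K1 = 71 / 3.9949 = 17.8

17.8


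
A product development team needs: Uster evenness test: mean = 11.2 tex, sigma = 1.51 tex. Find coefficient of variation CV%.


Formula: CV% = (standard deviation / mean) * 100
Step 1: Ratio = 1.51 / 11.2 = 0.134821
Step 2: CV% = 0.134821 * 100 = 13.4821% ≈ 13.5%

13.5%


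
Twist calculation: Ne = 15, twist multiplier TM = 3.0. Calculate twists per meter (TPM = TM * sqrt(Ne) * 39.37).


Formula: TPM = TM * sqrt(Ne) * 39.37
Step 1: sqrt(Ne) = sqrt(15) = 3.873
Step 2: TM * sqrt(Ne) = 3.0 * 3.873 = 11.619
Step 3: TPM = 11.619 * 39.37 = 457 twists/m

457 twists/m


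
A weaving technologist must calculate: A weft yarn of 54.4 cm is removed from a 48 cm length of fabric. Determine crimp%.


Formula: Crimp% = ((L_yarn - L_fabric) / L_fabric) * 100
Step 1: Extension = 54.4 - 48 = 6.4 cm
Step 2: Crimp% = (6.4 / 48) * 100
Step 3: Crimp% = 0.133333 * 100 = 13.3333% ≈ 13.3%

13.3%


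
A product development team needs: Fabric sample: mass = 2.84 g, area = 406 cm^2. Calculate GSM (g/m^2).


Formula: GSM = mass_g / area_m2
Step 1: Convert area: 406 cm^2 = 406 / 10000 = 0.0406 m^2
Step 2: GSM = 2.84 g / 0.0406 m^2 = 70.0 g/m^2

70.0 g/m^2


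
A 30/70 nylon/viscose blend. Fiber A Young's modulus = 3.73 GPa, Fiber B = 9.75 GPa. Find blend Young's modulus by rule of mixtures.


Formula: Blend property = (fraction_A * property_A) + (fraction_B * property_B)
Step 1: Contribution A = 30/100 * 3.73 GPa = 1.119 GPa
Step 2: Contribution B = 70/100 * 9.75 GPa = 6.825 GPa
Step 3: Blend Young's modulus = 1.119 + 6.825 = 7.944 GPa

7.944 GPa


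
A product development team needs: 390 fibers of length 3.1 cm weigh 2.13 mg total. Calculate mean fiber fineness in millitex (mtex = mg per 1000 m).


Formula: fineness (mtex) = mass (mg) / total length (km) = (mass_mg / total_length_m) * 1000
Step 1: Convert fiber length: 3.1 cm = 0.031 m
Step 2: Total fiber length = 390 * 0.031 = 12.09 m
Step 3: Linear density = 2.13 mg / 12.09 m = 0.1762 mg/m
Step 4: fineness = 0.1762 * 1000 = 176.2 mtex

176.2 mtex


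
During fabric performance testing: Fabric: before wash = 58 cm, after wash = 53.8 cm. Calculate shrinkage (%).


Formula: Shrinkage% = ((L_before - L_after) / L_before) * 100
Step 1: Shrinkage = 58 - 53.8 = 4.2 cm
Step 2: Shrinkage% = (4.2 / 58) * 100
Step 3: Shrinkage% = 0.072414 * 100 = 7.2414% ≈ 7.2%

7.2%


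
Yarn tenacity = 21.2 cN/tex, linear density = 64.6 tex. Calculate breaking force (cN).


Formula: Breaking force = Tenacity * Linear density
F = 21.2 cN/tex * 64.6 tex
F = 1369.52 cN

1369.52 cN


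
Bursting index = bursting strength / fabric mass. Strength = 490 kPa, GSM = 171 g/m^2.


Formula: Bursting Index = Bursting Strength / Fabric GSM
BI = 490 kPa / 171 g/m^2
BI = 2.865 kPa/(g/m^2)

2.865 kPa/(g/m^2)


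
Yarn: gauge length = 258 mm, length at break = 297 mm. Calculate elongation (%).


Formula: Elongation (%) = ((L_break - L0) / L0) * 100
Step 1: Extension = 297 - 258 = 39 mm
Step 2: Elongation = (39 / 258) * 100
Step 3: Elongation = 0.151163 * 100 = 15.1163% ≈ 15.1%

15.1%


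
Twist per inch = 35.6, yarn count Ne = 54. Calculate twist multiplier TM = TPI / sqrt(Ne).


Formula: TM = TPI / sqrt(Ne)
Step 1: sqrt(Ne) = sqrt(54) = 7.3485
Step 2: TM = 35.6 / 7.3485 = 4.84

4.84 TM


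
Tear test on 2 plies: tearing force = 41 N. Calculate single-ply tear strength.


Formula: Per-ply strength = Total force / Number of plies
Per-ply = 41 N / 2
Per-ply = 20.5 N

20.5 N


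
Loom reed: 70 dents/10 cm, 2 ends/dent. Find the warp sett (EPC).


Formula: EPC = (dents per 10 cm * ends per dent) / 10
Step 1: Total ends per 10 cm = 70 * 2 = 140
Step 2: EPC = 140 / 10 = 14.0 ends/cm

14.0 ends/cm


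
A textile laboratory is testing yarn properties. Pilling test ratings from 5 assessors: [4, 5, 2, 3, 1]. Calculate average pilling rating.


Formula: Mean = sum / count
Sum = 4 + 5 + 2 + 3 + 1 = 15
Mean = 15 / 5 = 3.0

3.0


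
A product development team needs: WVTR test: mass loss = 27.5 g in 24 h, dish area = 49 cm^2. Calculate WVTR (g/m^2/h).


Formula: WVTR = mass_loss / (area * time)
Step 1: Convert area: 49 cm^2 = 0.0049 m^2
Step 2: WVTR = 27.5 g / (0.0049 m^2 * 24 h)
Step 3: WVTR = 27.5 / 0.1176 = 233.8 g/m^2/h

233.8 g/m^2/h


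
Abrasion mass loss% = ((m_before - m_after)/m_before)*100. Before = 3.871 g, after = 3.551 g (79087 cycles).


Formula: Mass loss% = ((m_before - m_after) / m_before) * 100
Step 1: Mass loss = 3.871 - 3.551 = 0.32 g
Step 2: Ratio = 0.32 / 3.871 = 0.082666
Step 3: Mass loss% = 0.082666 * 100 = 8.2666% ≈ 8.27%

8.27%


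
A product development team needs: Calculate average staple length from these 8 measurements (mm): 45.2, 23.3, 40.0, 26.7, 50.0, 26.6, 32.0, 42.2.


Formula: Mean = sum of lengths / count
Sum = 45.2 + 23.3 + 40.0 + 26.7 + 50.0 + 26.6 + 32.0 + 42.2
Sum = 286.0 mm
Mean = 286.0 / 8 = 35.75 mm

35.75 mm


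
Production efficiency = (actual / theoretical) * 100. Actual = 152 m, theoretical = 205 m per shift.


Formula: Efficiency% = (Actual output / Theoretical output) * 100
Efficiency% = (152 / 205) * 100
Efficiency% = 0.741463 * 100 = 74.1463% ≈ 74.1%

74.1%


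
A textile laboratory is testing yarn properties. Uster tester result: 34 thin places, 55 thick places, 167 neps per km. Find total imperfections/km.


Formula: Total = thin places + thick places + neps
Total = 34 + 55 + 167
Total = 256 imperfections/km

256 imperfections/km


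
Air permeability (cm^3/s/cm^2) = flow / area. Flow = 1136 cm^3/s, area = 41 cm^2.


Formula: Air Permeability = Airflow / Test Area
AP = 1136 cm^3/s / 41 cm^2
AP = 27.7 cm^3/s/cm^2

27.7 cm^3/s/cm^2


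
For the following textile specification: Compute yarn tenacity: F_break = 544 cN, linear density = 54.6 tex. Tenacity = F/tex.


Formula: Tenacity = Breaking force / Linear density
Tenacity = 544 cN / 54.6 tex
Tenacity = 9.96 cN/tex

9.96 cN/tex


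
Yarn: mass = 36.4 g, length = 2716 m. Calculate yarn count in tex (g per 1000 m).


Formula: Tex = (mass_g / length_m) * 1000
Substituting: Tex = (36.4 / 2716) * 1000
Intermediate: 36.4 / 2716 = 0.01340206 g/m
Tex = 0.01340206 * 1000 = 13.40 tex

13.40 tex


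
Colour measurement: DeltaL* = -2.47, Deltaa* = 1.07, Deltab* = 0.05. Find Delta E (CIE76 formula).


Formula: Delta E = sqrt(dL*^2 + da*^2 + db*^2)
Step 1: dL*^2 = (-2.47)^2 = 6.1009
Step 2: da*^2 = 1.07^2 = 1.1449
Step 3: db*^2 = 0.05^2 = 0.0025
Step 4: Sum = 6.1009 + 1.1449 + 0.0025 = 7.2483
Step 5: Delta E = sqrt(7.2483) = 2.69

2.69 Delta E


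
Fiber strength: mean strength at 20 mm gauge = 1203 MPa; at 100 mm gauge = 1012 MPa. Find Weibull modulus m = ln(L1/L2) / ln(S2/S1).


Formula: m = ln(L1/L2) / ln(S2/S1)
Step 1: ln(L1/L2) = ln(20/100) = -1.60944
Step 2: S2/S1 = 1012/1203 = 0.84123
Step 3: ln(S2/S1) = ln(0.84123) = -0.17289
Step 4: m = -1.60944 / -0.17289 = 9.31

9.31 (Weibull m)


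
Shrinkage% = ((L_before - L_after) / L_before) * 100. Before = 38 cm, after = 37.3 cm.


Formula: Shrinkage% = ((L_before - L_after) / L_before) * 100
Step 1: Shrinkage = 38 - 37.3 = 0.7 cm
Step 2: Shrinkage% = (0.7 / 38) * 100
Step 3: Shrinkage% = 0.018421 * 100 = 1.8421% ≈ 1.8%

1.8%


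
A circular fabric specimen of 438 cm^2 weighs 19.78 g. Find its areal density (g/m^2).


Formula: GSM = mass_g / area_m2
Step 1: Convert area: 438 cm^2 = 438 / 10000 = 0.0438 m^2
Step 2: GSM = 19.78 g / 0.0438 m^2 = 451.6 g/m^2

451.6 g/m^2


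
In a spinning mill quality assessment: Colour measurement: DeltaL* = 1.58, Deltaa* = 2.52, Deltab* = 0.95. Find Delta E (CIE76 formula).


Formula: Delta E = sqrt(dL*^2 + da*^2 + db*^2)
Step 1: dL*^2 = 1.58^2 = 2.4964
Step 2: da*^2 = 2.52^2 = 6.3504
Step 3: db*^2 = 0.95^2 = 0.9025
Step 4: Sum = 2.4964 + 6.3504 + 0.9025 = 9.7493
Step 5: Delta E = sqrt(9.7493) = 3.12

3.12 Delta E


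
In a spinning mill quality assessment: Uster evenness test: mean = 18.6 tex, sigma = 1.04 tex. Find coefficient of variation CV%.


Formula: CV% = (standard deviation / mean) * 100
Step 1: Ratio = 1.04 / 18.6 = 0.055914
Step 2: CV% = 0.055914 * 100 = 5.5914% ≈ 5.6%

5.6%


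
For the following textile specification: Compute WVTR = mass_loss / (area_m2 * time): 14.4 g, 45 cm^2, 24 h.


Formula: WVTR = mass_loss / (area * time)
Step 1: Convert area: 45 cm^2 = 0.0045 m^2
Step 2: WVTR = 14.4 g / (0.0045 m^2 * 24 h)
Step 3: WVTR = 14.4 / 0.108 = 133.3 g/m^2/h

133.3 g/m^2/h


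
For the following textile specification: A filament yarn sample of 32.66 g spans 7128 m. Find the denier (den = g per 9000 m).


Formula: den = (mass_g / length_m) * 9000
Substituting: den = (32.66 / 7128) * 9000
Intermediate: 32.66 / 7128 = 0.00458193 g/m
den = 0.00458193 * 9000 = 41.2 denier

41.2 denier


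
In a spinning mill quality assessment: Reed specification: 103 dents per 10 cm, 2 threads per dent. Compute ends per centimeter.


Formula: EPC = (dents per 10 cm * ends per dent) / 10
Step 1: Total ends per 10 cm = 103 * 2 = 206
Step 2: EPC = 206 / 10 = 20.6 ends/cm

20.6 ends/cm


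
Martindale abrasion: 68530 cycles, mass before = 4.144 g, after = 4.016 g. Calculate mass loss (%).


Formula: Mass loss% = ((m_before - m_after) / m_before) * 100
Step 1: Mass loss = 4.144 - 4.016 = 0.128 g
Step 2: Ratio = 0.128 / 4.144 = 0.030888
Step 3: Mass loss% = 0.030888 * 100 = 3.0888% ≈ 3.09%

3.09%


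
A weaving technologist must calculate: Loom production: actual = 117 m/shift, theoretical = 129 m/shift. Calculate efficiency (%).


Formula: Efficiency% = (Actual output / Theoretical output) * 100
Efficiency% = (117 / 129) * 100
Efficiency% = 0.906977 * 100 = 90.6977% ≈ 90.7%

90.7%


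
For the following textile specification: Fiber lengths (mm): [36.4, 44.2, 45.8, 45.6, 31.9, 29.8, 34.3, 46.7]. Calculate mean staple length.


Formula: Mean = sum of lengths / count
Sum = 36.4 + 44.2 + 45.8 + 45.6 + 31.9 + 29.8 + 34.3 + 46.7
Sum = 314.7 mm
Mean = 314.7 / 8 = 39.34 mm

39.34 mm


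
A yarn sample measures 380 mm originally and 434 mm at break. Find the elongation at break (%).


Formula: Elongation (%) = ((L_break - L0) / L0) * 100
Step 1: Extension = 434 - 380 = 54 mm
Step 2: Elongation = (54 / 380) * 100
Step 3: Elongation = 0.142105 * 100 = 14.2105% ≈ 14.2%

14.2%


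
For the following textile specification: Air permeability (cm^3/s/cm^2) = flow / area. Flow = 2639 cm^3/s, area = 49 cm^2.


Formula: Air Permeability = Airflow / Test Area
AP = 2639 cm^3/s / 49 cm^2
AP = 53.9 cm^3/s/cm^2

53.9 cm^3/s/cm^2


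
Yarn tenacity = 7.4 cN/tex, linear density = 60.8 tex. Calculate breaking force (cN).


Formula: Breaking force = Tenacity * Linear density
F = 7.4 cN/tex * 60.8 tex
F = 449.92 cN

449.92 cN


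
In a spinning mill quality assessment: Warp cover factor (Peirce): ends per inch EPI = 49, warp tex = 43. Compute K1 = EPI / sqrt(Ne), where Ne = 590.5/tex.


Formula: K1 = EPI / sqrt(Ne), with Ne = 590.5 / tex_warp
Step 1: Ne = 590.5 / 43 = 13.733
Step 2: sqrt(Ne) = sqrt(13.733) = 3.7058
Step 3: K1 = 49 / 3.7058 = 13.2

13.2


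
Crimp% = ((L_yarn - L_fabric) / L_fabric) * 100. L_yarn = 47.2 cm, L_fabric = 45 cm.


Formula: Crimp% = ((L_yarn - L_fabric) / L_fabric) * 100
Step 1: Extension = 47.2 - 45 = 2.2 cm
Step 2: Crimp% = (2.2 / 45) * 100
Step 3: Crimp% = 0.048889 * 100 = 4.8889% ≈ 4.9%

4.9%


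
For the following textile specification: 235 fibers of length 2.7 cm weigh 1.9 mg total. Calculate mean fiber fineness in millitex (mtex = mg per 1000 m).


Formula: fineness (mtex) = mass (mg) / total length (km) = (mass_mg / total_length_m) * 1000
Step 1: Convert fiber length: 2.7 cm = 0.027 m
Step 2: Total fiber length = 235 * 0.027 = 6.345 m
Step 3: Linear density = 1.9 mg / 6.345 m = 0.2994 mg/m
Step 4: fineness = 0.2994 * 1000 = 299.4 mtex

299.4 mtex


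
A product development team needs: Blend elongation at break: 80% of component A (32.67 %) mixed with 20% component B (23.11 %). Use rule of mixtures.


Formula: Blend property = (fraction_A * property_A) + (fraction_B * property_B)
Step 1: Contribution A = 80/100 * 32.67 % = 26.136 %
Step 2: Contribution B = 20/100 * 23.11 % = 4.622 %
Step 3: Blend elongation at break = 26.136 + 4.622 = 30.758 %

30.758 %


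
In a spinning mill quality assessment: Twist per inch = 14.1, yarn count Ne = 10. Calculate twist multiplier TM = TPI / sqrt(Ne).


Formula: TM = TPI / sqrt(Ne)
Step 1: sqrt(Ne) = sqrt(10) = 3.1623
Step 2: TM = 14.1 / 3.1623 = 4.46

4.46 TM


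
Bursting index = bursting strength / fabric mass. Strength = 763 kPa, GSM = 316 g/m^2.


Formula: Bursting Index = Bursting Strength / Fabric GSM
BI = 763 kPa / 316 g/m^2
BI = 2.415 kPa/(g/m^2)

2.415 kPa/(g/m^2)


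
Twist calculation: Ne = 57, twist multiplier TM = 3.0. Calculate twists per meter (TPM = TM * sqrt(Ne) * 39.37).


Formula: TPM = TM * sqrt(Ne) * 39.37
Step 1: sqrt(Ne) = sqrt(57) = 7.5498
Step 2: TM * sqrt(Ne) = 3.0 * 7.5498 = 22.6494
Step 3: TPM = 22.6494 * 39.37 = 892 twists/m

892 twists/m


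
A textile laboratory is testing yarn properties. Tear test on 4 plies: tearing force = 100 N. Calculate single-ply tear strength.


Formula: Per-ply strength = Total force / Number of plies
Per-ply = 100 N / 4
Per-ply = 25 N

25 N


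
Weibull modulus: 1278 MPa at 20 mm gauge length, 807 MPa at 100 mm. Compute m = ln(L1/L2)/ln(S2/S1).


Formula: m = ln(L1/L2) / ln(S2/S1)
Step 1: ln(L1/L2) = ln(20/100) = -1.60944
Step 2: S2/S1 = 807/1278 = 0.63146
Step 3: ln(S2/S1) = ln(0.63146) = -0.45972
Step 4: m = -1.60944 / -0.45972 = 3.50

3.50 (Weibull m)


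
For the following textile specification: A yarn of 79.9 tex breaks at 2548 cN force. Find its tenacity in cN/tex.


Formula: Tenacity = Breaking force / Linear density
Tenacity = 2548 cN / 79.9 tex
Tenacity = 31.89 cN/tex

31.89 cN/tex


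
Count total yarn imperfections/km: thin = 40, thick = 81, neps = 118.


Formula: Total = thin places + thick places + neps
Total = 40 + 81 + 118
Total = 239 imperfections/km

239 imperfections/km


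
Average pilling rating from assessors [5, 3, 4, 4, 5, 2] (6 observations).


Formula: Mean = sum / count
Sum = 5 + 3 + 4 + 4 + 5 + 2 = 23
Mean = 23 / 6 = 3.8

3.8


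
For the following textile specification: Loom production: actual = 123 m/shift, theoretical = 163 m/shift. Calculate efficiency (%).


Formula: Efficiency% = (Actual output / Theoretical output) * 100
Efficiency% = (123 / 163) * 100
Efficiency% = 0.754601 * 100 = 75.4601% ≈ 75.5%

75.5%


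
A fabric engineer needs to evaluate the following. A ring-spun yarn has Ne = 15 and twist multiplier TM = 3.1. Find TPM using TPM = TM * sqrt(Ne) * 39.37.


Formula: TPM = TM * sqrt(Ne) * 39.37
Step 1: sqrt(Ne) = sqrt(15) = 3.873
Step 2: TM * sqrt(Ne) = 3.1 * 3.873 = 12.0063
Step 3: TPM = 12.0063 * 39.37 = 473 twists/m

473 twists/m


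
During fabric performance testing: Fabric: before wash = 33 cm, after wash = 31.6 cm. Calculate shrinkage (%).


Formula: Shrinkage% = ((L_before - L_after) / L_before) * 100
Step 1: Shrinkage = 33 - 31.6 = 1.4 cm
Step 2: Shrinkage% = (1.4 / 33) * 100
Step 3: Shrinkage% = 0.042424 * 100 = 4.2424% ≈ 4.2%

4.2%


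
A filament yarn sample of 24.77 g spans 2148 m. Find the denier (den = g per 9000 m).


Formula: den = (mass_g / length_m) * 9000
Substituting: den = (24.77 / 2148) * 9000
Intermediate: 24.77 / 2148 = 0.01153166 g/m
den = 0.01153166 * 9000 = 103.8 denier

103.8 denier


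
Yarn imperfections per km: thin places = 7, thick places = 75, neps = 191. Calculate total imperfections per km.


Formula: Total = thin places + thick places + neps
Total = 7 + 75 + 191
Total = 273 imperfections/km

273 imperfections/km


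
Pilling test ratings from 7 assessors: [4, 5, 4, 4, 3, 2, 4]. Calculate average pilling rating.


Formula: Mean = sum / count
Sum = 4 + 5 + 4 + 4 + 3 + 2 + 4 = 26
Mean = 26 / 7 = 3.7

3.7


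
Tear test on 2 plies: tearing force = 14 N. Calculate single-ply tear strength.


Formula: Per-ply strength = Total force / Number of plies
Per-ply = 14 N / 2
Per-ply = 7 N

7 N


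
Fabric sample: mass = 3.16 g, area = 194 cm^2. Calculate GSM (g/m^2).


Formula: GSM = mass_g / area_m2
Step 1: Convert area: 194 cm^2 = 194 / 10000 = 0.0194 m^2
Step 2: GSM = 3.16 g / 0.0194 m^2 = 162.9 g/m^2

162.9 g/m^2


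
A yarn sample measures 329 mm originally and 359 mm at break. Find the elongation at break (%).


Formula: Elongation (%) = ((L_break - L0) / L0) * 100
Step 1: Extension = 359 - 329 = 30 mm
Step 2: Elongation = (30 / 329) * 100
Step 3: Elongation = 0.091185 * 100 = 9.1185% ≈ 9.1%

9.1%


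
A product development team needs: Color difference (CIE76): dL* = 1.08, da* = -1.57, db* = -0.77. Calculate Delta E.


Formula: Delta E = sqrt(dL*^2 + da*^2 + db*^2)
Step 1: dL*^2 = 1.08^2 = 1.1664
Step 2: da*^2 = (-1.57)^2 = 2.4649
Step 3: db*^2 = (-0.77)^2 = 0.5929
Step 4: Sum = 1.1664 + 2.4649 + 0.5929 = 4.2242
Step 5: Delta E = sqrt(4.2242) = 2.06

2.06 Delta E


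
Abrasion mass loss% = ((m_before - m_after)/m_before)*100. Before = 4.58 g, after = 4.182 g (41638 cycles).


Formula: Mass loss% = ((m_before - m_after) / m_before) * 100
Step 1: Mass loss = 4.58 - 4.182 = 0.398 g
Step 2: Ratio = 0.398 / 4.58 = 0.0868996
Step 3: Mass loss% = 0.0868996 * 100 = 8.68996% ≈ 8.69%

8.69%


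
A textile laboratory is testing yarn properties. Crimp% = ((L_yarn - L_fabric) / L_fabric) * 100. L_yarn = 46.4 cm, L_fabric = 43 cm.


Formula: Crimp% = ((L_yarn - L_fabric) / L_fabric) * 100
Step 1: Extension = 46.4 - 43 = 3.4 cm
Step 2: Crimp% = (3.4 / 43) * 100
Step 3: Crimp% = 0.07907 * 100 = 7.907% ≈ 7.9%

7.9%


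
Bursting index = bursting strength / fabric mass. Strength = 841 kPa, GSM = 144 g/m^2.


Formula: Bursting Index = Bursting Strength / Fabric GSM
BI = 841 kPa / 144 g/m^2
BI = 5.840 kPa/(g/m^2)

5.840 kPa/(g/m^2)
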